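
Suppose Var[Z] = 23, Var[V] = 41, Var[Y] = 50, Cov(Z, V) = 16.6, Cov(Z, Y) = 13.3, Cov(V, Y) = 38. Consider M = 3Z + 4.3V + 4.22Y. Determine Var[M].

Var[M] = 3999.642

Var[M] = a²·Var[Z] + b²·Var[V] + c²·Var[Y] + 2ab·Cov(Z, V) + 2ac·Cov(Z, Y) + 2bc·Cov(V, Y), with a = 3, b = 4.3, c = 4.22.
= 207 + 758.09 + 890.42 + 428.28 + 336.756 + 1379.096
= 3999.642.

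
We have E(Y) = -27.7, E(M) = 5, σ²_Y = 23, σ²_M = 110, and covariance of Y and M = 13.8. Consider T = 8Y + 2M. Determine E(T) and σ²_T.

E(T) = -211.6, σ²_T = 2353.6

E(T) = 8·E(Y) + 2·E(M) = 8·(-27.7) + 2·5 = -211.6.
σ²_T = a²·σ²_Y + b²·σ²_M + 2ab·covariance of Y and M with a = 8, b = 2.
= 8²·23 + 2²·110 + 2·8·2·13.8
= 1472 + 440 + 441.6 = 2353.6.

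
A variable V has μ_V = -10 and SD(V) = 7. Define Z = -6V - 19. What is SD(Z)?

SD(Z) = 42

Z = -6V - 19 is linear with a = -6, b = -19.
SD(Z) = |a|·SD(V) = |-6|·7 = 42.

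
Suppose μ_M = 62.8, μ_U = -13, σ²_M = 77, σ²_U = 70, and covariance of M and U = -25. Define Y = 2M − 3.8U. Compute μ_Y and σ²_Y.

μ_Y = 2·μ_M + (-3.8)·μ_U = 2·62.8 + (-3.8)·(-13) = 175.
σ²_Y = a²·σ²_M + b²·σ²_U + 2ab·covariance of M and U with a = 2, b = -3.8.
= 2²·77 + (-3.8)²·70 + 2·2·(-3.8)·(-25)
= 308 + 1010.8 + 380 = 1698.8.

μ_Y = 175, σ²_Y = 1698.8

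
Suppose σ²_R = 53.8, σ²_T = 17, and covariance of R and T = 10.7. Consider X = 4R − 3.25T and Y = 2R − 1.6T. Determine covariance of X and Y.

covariance of X and Y = 380.77

By bilinearity, covariance of X and Y = ac·σ²_R + bd·σ²_T + (ad+bc)·covariance of R and T, with a=4, b=-3.25, c=2, d=-1.6.
ac·σ²_R = 4·2·53.8 = 430.4
bd·σ²_T = (-3.25)·(-1.6)·17 = 88.4
(ad+bc)·covariance of R and T = (-12.9)·10.7 = -138.03
covariance of X and Y = 430.4 + 88.4 + (-138.03) = 380.77.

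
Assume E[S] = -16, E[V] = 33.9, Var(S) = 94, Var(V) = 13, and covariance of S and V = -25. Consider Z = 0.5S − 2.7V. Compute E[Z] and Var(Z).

E[Z] = 0.5·E[S] + (-2.7)·E[V] = 0.5·(-16) + (-2.7)·33.9 = -99.53.
Var(Z) = a²·Var(S) + b²·Var(V) + 2ab·covariance of S and V with a = 0.5, b = -2.7.
= 0.5²·94 + (-2.7)²·13 + 2·0.5·(-2.7)·(-25)
= 23.5 + 94.77 + 67.5 = 185.77.

E[Z] = -99.53, Var(Z) = 185.77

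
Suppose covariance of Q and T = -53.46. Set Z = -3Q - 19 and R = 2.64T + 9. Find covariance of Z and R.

covariance of Z and R = a·c·covariance of Q and T = (-3)·2.64·(-53.46) = 423.4032. Additive constants drop out.

covariance of Z and R = 423.4032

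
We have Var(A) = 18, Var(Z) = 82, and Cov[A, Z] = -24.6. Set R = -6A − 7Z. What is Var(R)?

Var(R) = a²·Var(A) + b²·Var(Z) + 2ab·Cov[A, Z] with a = -6, b = -7.
= (-6)²·18 + (-7)²·82 + 2·(-6)·(-7)·(-24.6)
= 648 + 4018 + (-2066.4) = 2599.6.

Var(R) = 2599.6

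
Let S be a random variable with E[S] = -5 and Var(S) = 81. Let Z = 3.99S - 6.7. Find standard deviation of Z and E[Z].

Z = 3.99S - 6.7 is linear with a = 3.99, b = -6.7.
standard deviation of S = √81 = 9.
standard deviation of Z = |a|·standard deviation of S = |3.99|·9 = 35.91.
E[Z] = a·E[S] + b = 3.99·(-5) + (-6.7) = -26.65.

standard deviation of Z = 35.91, E[Z] = -26.65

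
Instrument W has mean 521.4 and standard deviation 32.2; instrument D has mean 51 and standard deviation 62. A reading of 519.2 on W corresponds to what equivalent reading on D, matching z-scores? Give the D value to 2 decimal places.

z = (519.2 − 521.4)/32.2 ≈ -0.0683.
D = 51 + z·62 = 51 + (519.2 − 521.4)·62/32.2 ≈ 46.76.

D = 46.76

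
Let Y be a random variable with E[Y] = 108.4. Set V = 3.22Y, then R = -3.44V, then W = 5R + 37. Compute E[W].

E[V] = 3.22·108.4 = 349.048.
E[R] = (-3.44)·349.048 = -1200.72512.
E[W] = 5·(-1200.72512) + 37 = -5966.6256.

E[W] = -5966.6256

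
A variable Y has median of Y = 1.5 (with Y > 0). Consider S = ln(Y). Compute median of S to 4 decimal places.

median of S = 0.4055

ln(Y) is monotone on this domain, so median of S = ln(1.5) ≈ 0.4055.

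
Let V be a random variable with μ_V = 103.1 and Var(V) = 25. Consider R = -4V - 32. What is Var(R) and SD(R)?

R = -4V - 32 is linear with a = -4, b = -32.
Var(R) = a²·Var(V) = (-4)²·25 = 400 (the additive constant -32 does not affect variance).
SD(V) = √25 = 5.
SD(R) = |a|·SD(V) = |-4|·5 = 20.

Var(R) = 400, SD(R) = 20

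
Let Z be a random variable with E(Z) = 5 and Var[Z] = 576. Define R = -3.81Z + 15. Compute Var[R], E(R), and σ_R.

Var[R] = 8361.2736, E(R) = -4.05, σ_R = 91.44

R = -3.81Z + 15 is linear with a = -3.81, b = 15.
Var[R] = a²·Var[Z] = (-3.81)²·576 = 8361.2736 (the additive constant 15 does not affect variance).
E(R) = a·E(Z) + b = (-3.81)·5 + 15 = -4.05.
σ_Z = √576 = 24.
σ_R = |a|·σ_Z = |-3.81|·24 = 91.44.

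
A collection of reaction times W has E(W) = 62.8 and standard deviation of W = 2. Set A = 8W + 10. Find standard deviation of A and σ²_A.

standard deviation of A = 16, σ²_A = 256

A = 8W + 10 is linear with a = 8, b = 10.
standard deviation of A = |a|·standard deviation of W = |8|·2 = 16.
σ²_W = 2² = 4.
σ²_A = a²·σ²_W = 8²·4 = 256 (the additive constant 10 does not affect variance).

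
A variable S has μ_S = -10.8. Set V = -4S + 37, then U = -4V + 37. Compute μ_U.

μ_V = (-4)·(-10.8) + 37 = 80.2.
μ_U = (-4)·80.2 + 37 = -283.8.

μ_U = -283.8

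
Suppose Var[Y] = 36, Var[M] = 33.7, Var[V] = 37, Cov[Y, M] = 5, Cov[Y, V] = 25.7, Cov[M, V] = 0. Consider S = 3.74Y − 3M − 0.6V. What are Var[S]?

Var[S] = 592.632

Var[S] = a²·Var[Y] + b²·Var[M] + c²·Var[V] + 2ab·Cov[Y, M] + 2ac·Cov[Y, V] + 2bc·Cov[M, V], with a = 3.74, b = -3, c = -0.6.
= 503.5536 + 303.3 + 13.32 + (-112.2) + (-115.3416) + 0
= 592.632.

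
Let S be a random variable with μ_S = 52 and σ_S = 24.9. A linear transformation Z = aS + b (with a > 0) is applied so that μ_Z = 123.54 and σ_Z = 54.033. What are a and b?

a = 2.17, b = 10.7

σ_Z = a·σ_S (a > 0), so a = 54.033/24.9 = 2.17.
μ_Z = a·μ_S + b, so b = 123.54 − 2.17·52 = 10.7.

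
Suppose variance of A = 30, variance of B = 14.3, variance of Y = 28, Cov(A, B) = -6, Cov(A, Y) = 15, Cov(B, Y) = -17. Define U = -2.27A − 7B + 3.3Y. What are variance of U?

variance of U = a²·variance of A + b²·variance of B + c²·variance of Y + 2ab·Cov(A, B) + 2ac·Cov(A, Y) + 2bc·Cov(B, Y), with a = -2.27, b = -7, c = 3.3.
= 154.587 + 700.7 + 304.92 + (-190.68) + (-224.73) + 785.4
= 1530.197.

variance of U = 1530.197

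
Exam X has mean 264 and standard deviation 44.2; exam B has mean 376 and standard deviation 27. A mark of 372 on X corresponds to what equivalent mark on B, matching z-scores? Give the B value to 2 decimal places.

z = (372 − 264)/44.2 ≈ 2.4434.
B = 376 + z·27 = 376 + (372 − 264)·27/44.2 ≈ 441.97.

B = 441.97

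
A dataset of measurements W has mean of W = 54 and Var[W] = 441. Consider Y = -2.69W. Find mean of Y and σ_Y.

mean of Y = -145.26, σ_Y = 56.49

Y = -2.69W is linear with a = -2.69, b = 0.
mean of Y = a·mean of W + b = (-2.69)·54 = -145.26.
σ_W = √441 = 21.
σ_Y = |a|·σ_W = |-2.69|·21 = 56.49.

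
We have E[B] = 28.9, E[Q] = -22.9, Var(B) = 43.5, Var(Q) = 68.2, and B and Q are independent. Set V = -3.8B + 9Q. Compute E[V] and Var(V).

E[V] = (-3.8)·E[B] + 9·E[Q] = (-3.8)·28.9 + 9·(-22.9) = -315.92.
Var(V) = a²·Var(B) + b²·Var(Q) + 2ab·covariance of B and Q with a = -3.8, b = 9.
Independence gives covariance of B and Q = 0.
= (-3.8)²·43.5 + 9²·68.2 + 2·(-3.8)·9·0
= 628.14 + 5524.2 + 0 = 6152.34.

E[V] = -315.92, Var(V) = 6152.34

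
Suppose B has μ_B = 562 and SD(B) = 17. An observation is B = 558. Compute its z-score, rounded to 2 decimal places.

z = -0.24

z = (B − μ_B) / SD(B) = (558 − 562) / 17 ≈ -0.24.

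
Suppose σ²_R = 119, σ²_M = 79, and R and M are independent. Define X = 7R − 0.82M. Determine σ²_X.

σ²_X = a²·σ²_R + b²·σ²_M + 2ab·covariance of R and M with a = 7, b = -0.82.
Independence gives covariance of R and M = 0.
= 7²·119 + (-0.82)²·79 + 2·7·(-0.82)·0
= 5831 + 53.1196 + 0 = 5884.1196.

σ²_X = 5884.1196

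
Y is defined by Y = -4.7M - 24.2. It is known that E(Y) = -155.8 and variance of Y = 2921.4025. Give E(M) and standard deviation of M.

From Y = -4.7M - 24.2: E(Y) = a·E(M) + b, so E(M) = (E(Y) − b)/a = (-155.8 − (-24.2))/(-4.7) = 28.
standard deviation of Y = √2921.4025 = 54.05.
standard deviation of Y = |a|·standard deviation of M, so standard deviation of M = 54.05/|-4.7| = 11.5.

E(M) = 28, standard deviation of M = 11.5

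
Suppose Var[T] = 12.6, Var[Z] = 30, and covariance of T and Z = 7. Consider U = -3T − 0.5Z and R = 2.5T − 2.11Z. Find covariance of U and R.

By bilinearity, covariance of U and R = ac·Var[T] + bd·Var[Z] + (ad+bc)·covariance of T and Z, with a=-3, b=-0.5, c=2.5, d=-2.11.
ac·Var[T] = (-3)·2.5·12.6 = -94.5
bd·Var[Z] = (-0.5)·(-2.11)·30 = 31.65
(ad+bc)·covariance of T and Z = (5.08)·7 = 35.56
covariance of U and R = -94.5 + 31.65 + 35.56 = -27.29.

covariance of U and R = -27.29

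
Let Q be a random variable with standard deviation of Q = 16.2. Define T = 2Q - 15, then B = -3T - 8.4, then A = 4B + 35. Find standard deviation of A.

standard deviation of A = 388.8

standard deviation of T = |2|·16.2 = 32.4.
standard deviation of B = |-3|·32.4 = 97.2.
standard deviation of A = |4|·97.2 = 388.8.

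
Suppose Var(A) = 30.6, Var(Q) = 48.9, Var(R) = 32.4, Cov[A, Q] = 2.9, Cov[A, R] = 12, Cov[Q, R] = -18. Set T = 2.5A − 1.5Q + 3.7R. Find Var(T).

Var(T) = 1144.881

Var(T) = a²·Var(A) + b²·Var(Q) + c²·Var(R) + 2ab·Cov[A, Q] + 2ac·Cov[A, R] + 2bc·Cov[Q, R], with a = 2.5, b = -1.5, c = 3.7.
= 191.25 + 110.025 + 443.556 + (-21.75) + 222 + 199.8
= 1144.881.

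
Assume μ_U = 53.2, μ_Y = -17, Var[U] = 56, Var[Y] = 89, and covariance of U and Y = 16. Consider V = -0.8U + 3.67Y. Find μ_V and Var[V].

μ_V = -104.95, Var[V] = 1140.6201

μ_V = (-0.8)·μ_U + 3.67·μ_Y = (-0.8)·53.2 + 3.67·(-17) = -104.95.
Var[V] = a²·Var[U] + b²·Var[Y] + 2ab·covariance of U and Y with a = -0.8, b = 3.67.
= (-0.8)²·56 + 3.67²·89 + 2·(-0.8)·3.67·16
= 35.84 + 1198.7321 + (-93.952) = 1140.6201.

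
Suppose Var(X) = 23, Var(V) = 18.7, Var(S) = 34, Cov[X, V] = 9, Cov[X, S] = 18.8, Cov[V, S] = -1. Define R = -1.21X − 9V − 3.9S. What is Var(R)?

Var(R) = 2368.7687

Var(R) = a²·Var(X) + b²·Var(V) + c²·Var(S) + 2ab·Cov[X, V] + 2ac·Cov[X, S] + 2bc·Cov[V, S], with a = -1.21, b = -9, c = -3.9.
= 33.6743 + 1514.7 + 517.14 + 196.02 + 177.4344 + (-70.2)
= 2368.7687.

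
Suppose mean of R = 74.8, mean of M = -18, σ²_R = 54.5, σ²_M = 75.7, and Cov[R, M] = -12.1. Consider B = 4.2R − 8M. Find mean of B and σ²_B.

mean of B = 4.2·mean of R + (-8)·mean of M = 4.2·74.8 + (-8)·(-18) = 458.16.
σ²_B = a²·σ²_R + b²·σ²_M + 2ab·Cov[R, M] with a = 4.2, b = -8.
= 4.2²·54.5 + (-8)²·75.7 + 2·4.2·(-8)·(-12.1)
= 961.38 + 4844.8 + 813.12 = 6619.3.

mean of B = 458.16, σ²_B = 6619.3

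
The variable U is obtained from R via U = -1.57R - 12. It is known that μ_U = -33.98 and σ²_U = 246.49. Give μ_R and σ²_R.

From U = -1.57R - 12: μ_U = a·μ_R + b, so μ_R = (μ_U − b)/a = (-33.98 − (-12))/(-1.57) = 14.
σ²_U = a²·σ²_R, so σ²_R = 246.49/(-1.57)² = 100.

μ_R = 14, σ²_R = 100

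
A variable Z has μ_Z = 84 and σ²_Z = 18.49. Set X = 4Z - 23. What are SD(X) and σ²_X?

SD(X) = 17.2, σ²_X = 295.84

X = 4Z - 23 is linear with a = 4, b = -23.
SD(Z) = √18.49 = 4.3.
SD(X) = |a|·SD(Z) = |4|·4.3 = 17.2.
σ²_X = a²·σ²_Z = 4²·18.49 = 295.84 (the additive constant -23 does not affect variance).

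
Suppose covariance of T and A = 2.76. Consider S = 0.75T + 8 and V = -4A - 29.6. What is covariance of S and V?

covariance of S and V = -8.28

covariance of S and V = a·c·covariance of T and A = 0.75·(-4)·2.76 = -8.28. Additive constants drop out.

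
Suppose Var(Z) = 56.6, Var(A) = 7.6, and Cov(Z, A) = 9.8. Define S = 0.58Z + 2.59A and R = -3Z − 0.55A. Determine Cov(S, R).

By bilinearity, Cov(S, R) = ac·Var(Z) + bd·Var(A) + (ad+bc)·Cov(Z, A), with a=0.58, b=2.59, c=-3, d=-0.55.
ac·Var(Z) = 0.58·(-3)·56.6 = -98.484
bd·Var(A) = 2.59·(-0.55)·7.6 = -10.8262
(ad+bc)·Cov(Z, A) = (-8.089)·9.8 = -79.2722
Cov(S, R) = -98.484 + (-10.8262) + (-79.2722) = -188.5824.

Cov(S, R) = -188.5824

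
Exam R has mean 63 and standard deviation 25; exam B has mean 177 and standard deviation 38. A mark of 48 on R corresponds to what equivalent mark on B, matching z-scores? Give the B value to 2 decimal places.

B = 154.20

z = (48 − 63)/25 = -0.6.
B = 177 + z·38 = 177 + (48 − 63)·38/25 = 154.20.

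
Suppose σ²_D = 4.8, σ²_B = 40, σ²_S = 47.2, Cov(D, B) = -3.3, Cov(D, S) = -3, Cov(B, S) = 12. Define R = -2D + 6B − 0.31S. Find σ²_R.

σ²_R = 1494.57592

σ²_R = a²·σ²_D + b²·σ²_B + c²·σ²_S + 2ab·Cov(D, B) + 2ac·Cov(D, S) + 2bc·Cov(B, S), with a = -2, b = 6, c = -0.31.
= 19.2 + 1440 + 4.53592 + 79.2 + (-3.72) + (-44.64)
= 1494.57592.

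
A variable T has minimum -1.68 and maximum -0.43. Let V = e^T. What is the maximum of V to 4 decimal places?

e^T is increasing on this domain, so max(V) comes from max(T) = -0.43: max(V) = exp(-0.43) ≈ 0.6505.

max(V) = 0.6505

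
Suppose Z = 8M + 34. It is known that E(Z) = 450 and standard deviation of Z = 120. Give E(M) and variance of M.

From Z = 8M + 34: E(Z) = a·E(M) + b, so E(M) = (E(Z) − b)/a = (450 − 34)/8 = 52.
variance of Z = 120² = 14400.
variance of Z = a²·variance of M, so variance of M = 14400/8² = 225.

E(M) = 52, variance of M = 225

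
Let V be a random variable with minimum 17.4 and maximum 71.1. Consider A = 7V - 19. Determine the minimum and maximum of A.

a = 7 > 0, so min(A) = a·min(V)+b = 7·17.4 + (-19) = 102.8 and max(A) = 7·71.1 + (-19) = 478.7.

min(A) = 102.8, max(A) = 478.7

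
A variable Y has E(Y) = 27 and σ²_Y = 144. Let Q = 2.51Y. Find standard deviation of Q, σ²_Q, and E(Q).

Q = 2.51Y is linear with a = 2.51, b = 0.
standard deviation of Y = √144 = 12.
standard deviation of Q = |a|·standard deviation of Y = |2.51|·12 = 30.12.
σ²_Q = a²·σ²_Y = 2.51²·144 = 907.2144.
E(Q) = a·E(Y) + b = 2.51·27 = 67.77.

standard deviation of Q = 30.12, σ²_Q = 907.2144, E(Q) = 67.77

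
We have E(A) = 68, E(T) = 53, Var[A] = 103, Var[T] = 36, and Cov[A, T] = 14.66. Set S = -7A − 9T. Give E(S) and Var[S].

E(S) = (-7)·E(A) + (-9)·E(T) = (-7)·68 + (-9)·53 = -953.
Var[S] = a²·Var[A] + b²·Var[T] + 2ab·Cov[A, T] with a = -7, b = -9.
= (-7)²·103 + (-9)²·36 + 2·(-7)·(-9)·14.66
= 5047 + 2916 + 1847.16 = 9810.16.

E(S) = -953, Var[S] = 9810.16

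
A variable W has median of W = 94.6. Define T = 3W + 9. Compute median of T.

median of T = 292.8

A linear map preserves order up to sign, so median of T = a·median of W + b = 3·94.6 + 9 = 292.8.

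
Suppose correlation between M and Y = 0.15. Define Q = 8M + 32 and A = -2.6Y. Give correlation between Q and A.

correlation between Q and A = -0.15

Linear rescalings preserve |correlation|; the slopes 8 and -2.6 have opposite signs, so the correlation flips sign: correlation between Q and A = −correlation between M and Y = -0.15.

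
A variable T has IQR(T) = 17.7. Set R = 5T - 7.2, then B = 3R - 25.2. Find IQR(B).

IQR(B) = 265.5

IQR(R) = |5|·17.7 = 88.5.
IQR(B) = |3|·88.5 = 265.5.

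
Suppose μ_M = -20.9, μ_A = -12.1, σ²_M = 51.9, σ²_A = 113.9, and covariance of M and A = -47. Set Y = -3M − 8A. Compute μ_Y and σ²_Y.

μ_Y = 159.5, σ²_Y = 5500.7

μ_Y = (-3)·μ_M + (-8)·μ_A = (-3)·(-20.9) + (-8)·(-12.1) = 159.5.
σ²_Y = a²·σ²_M + b²·σ²_A + 2ab·covariance of M and A with a = -3, b = -8.
= (-3)²·51.9 + (-8)²·113.9 + 2·(-3)·(-8)·(-47)
= 467.1 + 7289.6 + (-2256) = 5500.7.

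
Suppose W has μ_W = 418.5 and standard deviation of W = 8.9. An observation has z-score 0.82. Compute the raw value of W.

W = 425.798

W = μ_W + z·standard deviation of W = 418.5 + 0.82·8.9 = 425.798.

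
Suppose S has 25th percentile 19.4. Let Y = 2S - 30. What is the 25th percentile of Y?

25th percentile of Y = 8.8

Since a = 2 > 0 the transformation is increasing, so the 25th percentile of Y = a·(P_{25} of S) + b = 2·19.4 + (-30) = 8.8.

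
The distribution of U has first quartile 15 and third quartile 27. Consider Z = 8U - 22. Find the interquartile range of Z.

IQR of U = Q3 − Q1 = 27 − 15 = 12.
Under Z = aU + b, IQR(Z) = |a|·IQR(U) = |8|·12 = 96 (shifts cancel; spread scales by |a|).

IQR(Z) = 96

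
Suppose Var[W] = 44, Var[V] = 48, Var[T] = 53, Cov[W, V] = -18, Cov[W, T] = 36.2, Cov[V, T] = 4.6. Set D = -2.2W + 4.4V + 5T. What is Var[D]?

Var[D] = a²·Var[W] + b²·Var[V] + c²·Var[T] + 2ab·Cov[W, V] + 2ac·Cov[W, T] + 2bc·Cov[V, T], with a = -2.2, b = 4.4, c = 5.
= 212.96 + 929.28 + 1325 + 348.48 + (-796.4) + 202.4
= 2221.72.

Var[D] = 2221.72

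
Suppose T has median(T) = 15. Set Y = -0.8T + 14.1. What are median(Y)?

median(Y) = 2.1

A linear map preserves order up to sign, so median(Y) = a·median(T) + b = (-0.8)·15 + 14.1 = 2.1.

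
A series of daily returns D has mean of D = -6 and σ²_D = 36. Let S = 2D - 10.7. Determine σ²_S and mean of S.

σ²_S = 144, mean of S = -22.7

S = 2D - 10.7 is linear with a = 2, b = -10.7.
σ²_S = a²·σ²_D = 2²·36 = 144 (the additive constant -10.7 does not affect variance).
mean of S = a·mean of D + b = 2·(-6) + (-10.7) = -22.7.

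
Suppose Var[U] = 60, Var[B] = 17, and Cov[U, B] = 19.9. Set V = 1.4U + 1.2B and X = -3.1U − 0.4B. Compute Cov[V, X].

Cov[V, X] = -353.732

By bilinearity, Cov[V, X] = ac·Var[U] + bd·Var[B] + (ad+bc)·Cov[U, B], with a=1.4, b=1.2, c=-3.1, d=-0.4.
ac·Var[U] = 1.4·(-3.1)·60 = -260.4
bd·Var[B] = 1.2·(-0.4)·17 = -8.16
(ad+bc)·Cov[U, B] = (-4.28)·19.9 = -85.172
Cov[V, X] = -260.4 + (-8.16) + (-85.172) = -353.732.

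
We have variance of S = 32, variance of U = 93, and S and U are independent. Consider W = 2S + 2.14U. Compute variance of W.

variance of W = a²·variance of S + b²·variance of U + 2ab·Cov(S, U) with a = 2, b = 2.14.
Independence gives Cov(S, U) = 0.
= 2²·32 + 2.14²·93 + 2·2·2.14·0
= 128 + 425.9028 + 0 = 553.9028.

variance of W = 553.9028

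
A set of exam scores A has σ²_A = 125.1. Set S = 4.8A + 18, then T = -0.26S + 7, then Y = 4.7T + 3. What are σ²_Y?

σ²_Y = 4304.098446336

σ²_S = 4.8²·125.1 = 2882.304.
σ²_T = (-0.26)²·2882.304 = 194.8437504.
σ²_Y = 4.7²·194.8437504 = 4304.098446336.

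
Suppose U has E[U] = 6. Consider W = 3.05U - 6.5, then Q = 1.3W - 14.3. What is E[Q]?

E[Q] = 1.04

E[W] = 3.05·6 + (-6.5) = 11.8.
E[Q] = 1.3·11.8 + (-14.3) = 1.04.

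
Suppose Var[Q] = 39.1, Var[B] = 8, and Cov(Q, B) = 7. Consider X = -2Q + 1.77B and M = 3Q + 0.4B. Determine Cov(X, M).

Cov(X, M) = -197.366

By bilinearity, Cov(X, M) = ac·Var[Q] + bd·Var[B] + (ad+bc)·Cov(Q, B), with a=-2, b=1.77, c=3, d=0.4.
ac·Var[Q] = (-2)·3·39.1 = -234.6
bd·Var[B] = 1.77·0.4·8 = 5.664
(ad+bc)·Cov(Q, B) = (4.51)·7 = 31.57
Cov(X, M) = -234.6 + 5.664 + 31.57 = -197.366.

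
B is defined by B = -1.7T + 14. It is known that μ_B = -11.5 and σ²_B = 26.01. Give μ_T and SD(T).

From B = -1.7T + 14: μ_B = a·μ_T + b, so μ_T = (μ_B − b)/a = (-11.5 − 14)/(-1.7) = 15.
SD(B) = √26.01 = 5.1.
SD(B) = |a|·SD(T), so SD(T) = 5.1/|-1.7| = 3.

μ_T = 15, SD(T) = 3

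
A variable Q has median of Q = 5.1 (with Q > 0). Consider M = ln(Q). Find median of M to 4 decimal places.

ln(Q) is monotone on this domain, so median of M = ln(5.1) ≈ 1.6292.

median of M = 1.6292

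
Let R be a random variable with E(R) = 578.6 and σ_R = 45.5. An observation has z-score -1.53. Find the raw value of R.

R = 508.985

R = E(R) + z·σ_R = 578.6 + (-1.53)·45.5 = 508.985.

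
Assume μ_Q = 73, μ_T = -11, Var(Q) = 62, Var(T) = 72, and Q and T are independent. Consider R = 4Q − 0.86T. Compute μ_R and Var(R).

μ_R = 301.46, Var(R) = 1045.2512

μ_R = 4·μ_Q + (-0.86)·μ_T = 4·73 + (-0.86)·(-11) = 301.46.
Var(R) = a²·Var(Q) + b²·Var(T) + 2ab·Cov[Q, T] with a = 4, b = -0.86.
Independence gives Cov[Q, T] = 0.
= 4²·62 + (-0.86)²·72 + 2·4·(-0.86)·0
= 992 + 53.2512 + 0 = 1045.2512.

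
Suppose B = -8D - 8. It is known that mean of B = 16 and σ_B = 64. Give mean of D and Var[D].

mean of D = -3, Var[D] = 64

From B = -8D - 8: mean of B = a·mean of D + b, so mean of D = (mean of B − b)/a = (16 − (-8))/(-8) = -3.
Var[B] = 64² = 4096.
Var[B] = a²·Var[D], so Var[D] = 4096/(-8)² = 64.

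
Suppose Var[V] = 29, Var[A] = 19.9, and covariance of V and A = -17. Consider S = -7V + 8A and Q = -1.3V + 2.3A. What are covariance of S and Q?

By bilinearity, covariance of S and Q = ac·Var[V] + bd·Var[A] + (ad+bc)·covariance of V and A, with a=-7, b=8, c=-1.3, d=2.3.
ac·Var[V] = (-7)·(-1.3)·29 = 263.9
bd·Var[A] = 8·2.3·19.9 = 366.16
(ad+bc)·covariance of V and A = (-26.5)·(-17) = 450.5
covariance of S and Q = 263.9 + 366.16 + 450.5 = 1080.56.

covariance of S and Q = 1080.56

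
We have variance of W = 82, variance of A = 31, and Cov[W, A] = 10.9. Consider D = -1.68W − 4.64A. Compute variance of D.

variance of D = a²·variance of W + b²·variance of A + 2ab·Cov[W, A] with a = -1.68, b = -4.64.
= (-1.68)²·82 + (-4.64)²·31 + 2·(-1.68)·(-4.64)·10.9
= 231.4368 + 667.4176 + 169.93536 = 1068.78976.

variance of D = 1068.78976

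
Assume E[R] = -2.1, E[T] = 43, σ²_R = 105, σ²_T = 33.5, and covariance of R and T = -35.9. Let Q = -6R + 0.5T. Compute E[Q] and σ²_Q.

E[Q] = (-6)·E[R] + 0.5·E[T] = (-6)·(-2.1) + 0.5·43 = 34.1.
σ²_Q = a²·σ²_R + b²·σ²_T + 2ab·covariance of R and T with a = -6, b = 0.5.
= (-6)²·105 + 0.5²·33.5 + 2·(-6)·0.5·(-35.9)
= 3780 + 8.375 + 215.4 = 4003.775.

E[Q] = 34.1, σ²_Q = 4003.775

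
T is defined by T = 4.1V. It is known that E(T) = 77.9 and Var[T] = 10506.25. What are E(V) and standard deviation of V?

E(V) = 19, standard deviation of V = 25

From T = 4.1V: E(T) = a·E(V) + b, so E(V) = (E(T) − b)/a = (77.9 − 0)/4.1 = 19.
standard deviation of T = √10506.25 = 102.5.
standard deviation of T = |a|·standard deviation of V, so standard deviation of V = 102.5/|4.1| = 25.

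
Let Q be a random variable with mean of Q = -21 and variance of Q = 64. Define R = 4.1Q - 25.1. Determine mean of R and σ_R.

mean of R = -111.2, σ_R = 32.8

R = 4.1Q - 25.1 is linear with a = 4.1, b = -25.1.
mean of R = a·mean of Q + b = 4.1·(-21) + (-25.1) = -111.2.
σ_Q = √64 = 8.
σ_R = |a|·σ_Q = |4.1|·8 = 32.8.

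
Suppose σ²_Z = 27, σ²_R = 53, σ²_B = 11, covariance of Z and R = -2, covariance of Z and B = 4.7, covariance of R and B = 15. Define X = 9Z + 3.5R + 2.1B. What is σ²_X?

σ²_X = a²·σ²_Z + b²·σ²_R + c²·σ²_B + 2ab·covariance of Z and R + 2ac·covariance of Z and B + 2bc·covariance of R and B, with a = 9, b = 3.5, c = 2.1.
= 2187 + 649.25 + 48.51 + (-126) + 177.66 + 220.5
= 3156.92.

σ²_X = 3156.92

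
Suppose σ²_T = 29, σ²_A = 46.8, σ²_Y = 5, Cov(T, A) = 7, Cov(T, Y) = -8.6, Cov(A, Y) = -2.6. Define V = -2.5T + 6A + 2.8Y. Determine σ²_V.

σ²_V = a²·σ²_T + b²·σ²_A + c²·σ²_Y + 2ab·Cov(T, A) + 2ac·Cov(T, Y) + 2bc·Cov(A, Y), with a = -2.5, b = 6, c = 2.8.
= 181.25 + 1684.8 + 39.2 + (-210) + 120.4 + (-87.36)
= 1728.29.

σ²_V = 1728.29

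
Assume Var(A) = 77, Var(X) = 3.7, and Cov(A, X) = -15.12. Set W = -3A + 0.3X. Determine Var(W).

Var(W) = a²·Var(A) + b²·Var(X) + 2ab·Cov(A, X) with a = -3, b = 0.3.
= (-3)²·77 + 0.3²·3.7 + 2·(-3)·0.3·(-15.12)
= 693 + 0.333 + 27.216 = 720.549.

Var(W) = 720.549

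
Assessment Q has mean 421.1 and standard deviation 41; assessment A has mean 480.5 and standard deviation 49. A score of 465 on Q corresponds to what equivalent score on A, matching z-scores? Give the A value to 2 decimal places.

A = 532.97

z = (465 − 421.1)/41 ≈ 1.0707.
A = 480.5 + z·49 = 480.5 + (465 − 421.1)·49/41 ≈ 532.97.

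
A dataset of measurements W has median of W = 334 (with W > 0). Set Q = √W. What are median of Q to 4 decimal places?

√W is monotone on this domain, so median of Q = √(334) ≈ 18.2757.

median of Q = 18.2757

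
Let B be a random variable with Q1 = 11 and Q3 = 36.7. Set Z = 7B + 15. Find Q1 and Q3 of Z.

Q1(Z) = 92, Q3(Z) = 271.9

a = 7 > 0: Q1(Z) = a·Q1(B)+b = 92, Q3(Z) = a·Q3(B)+b = 271.9.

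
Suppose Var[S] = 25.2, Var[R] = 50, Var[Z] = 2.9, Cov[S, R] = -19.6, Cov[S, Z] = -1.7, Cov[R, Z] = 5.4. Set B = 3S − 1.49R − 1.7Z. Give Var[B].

Var[B] = a²·Var[S] + b²·Var[R] + c²·Var[Z] + 2ab·Cov[S, R] + 2ac·Cov[S, Z] + 2bc·Cov[R, Z], with a = 3, b = -1.49, c = -1.7.
= 226.8 + 111.005 + 8.381 + 175.224 + 17.34 + 27.3564
= 566.1064.

Var[B] = 566.1064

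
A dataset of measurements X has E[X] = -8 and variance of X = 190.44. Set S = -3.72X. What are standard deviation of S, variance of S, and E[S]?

standard deviation of S = 51.336, variance of S = 2635.384896, E[S] = 29.76

S = -3.72X is linear with a = -3.72, b = 0.
standard deviation of X = √190.44 = 13.8.
standard deviation of S = |a|·standard deviation of X = |-3.72|·13.8 = 51.336.
variance of S = a²·variance of X = (-3.72)²·190.44 = 2635.384896.
E[S] = a·E[X] + b = (-3.72)·(-8) = 29.76.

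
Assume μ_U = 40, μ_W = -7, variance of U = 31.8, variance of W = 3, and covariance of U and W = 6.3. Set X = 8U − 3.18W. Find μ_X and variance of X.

μ_X = 8·μ_U + (-3.18)·μ_W = 8·40 + (-3.18)·(-7) = 342.26.
variance of X = a²·variance of U + b²·variance of W + 2ab·covariance of U and W with a = 8, b = -3.18.
= 8²·31.8 + (-3.18)²·3 + 2·8·(-3.18)·6.3
= 2035.2 + 30.3372 + (-320.544) = 1744.9932.

μ_X = 342.26, variance of X = 1744.9932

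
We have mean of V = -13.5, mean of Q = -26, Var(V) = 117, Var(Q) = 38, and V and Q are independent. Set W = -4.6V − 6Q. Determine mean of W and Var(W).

mean of W = 218.1, Var(W) = 3843.72

mean of W = (-4.6)·mean of V + (-6)·mean of Q = (-4.6)·(-13.5) + (-6)·(-26) = 218.1.
Var(W) = a²·Var(V) + b²·Var(Q) + 2ab·Cov(V, Q) with a = -4.6, b = -6.
Independence gives Cov(V, Q) = 0.
= (-4.6)²·117 + (-6)²·38 + 2·(-4.6)·(-6)·0
= 2475.72 + 1368 + 0 = 3843.72.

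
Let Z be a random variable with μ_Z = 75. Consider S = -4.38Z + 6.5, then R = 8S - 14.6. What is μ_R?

μ_S = (-4.38)·75 + 6.5 = -322.
μ_R = 8·(-322) + (-14.6) = -2590.6.

μ_R = -2590.6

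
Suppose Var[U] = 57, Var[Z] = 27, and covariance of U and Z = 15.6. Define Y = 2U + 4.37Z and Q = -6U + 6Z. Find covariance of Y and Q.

By bilinearity, covariance of Y and Q = ac·Var[U] + bd·Var[Z] + (ad+bc)·covariance of U and Z, with a=2, b=4.37, c=-6, d=6.
ac·Var[U] = 2·(-6)·57 = -684
bd·Var[Z] = 4.37·6·27 = 707.94
(ad+bc)·covariance of U and Z = (-14.22)·15.6 = -221.832
covariance of Y and Q = -684 + 707.94 + (-221.832) = -197.892.

covariance of Y and Q = -197.892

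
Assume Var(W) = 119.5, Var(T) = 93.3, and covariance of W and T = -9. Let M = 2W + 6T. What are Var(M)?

Var(M) = a²·Var(W) + b²·Var(T) + 2ab·covariance of W and T with a = 2, b = 6.
= 2²·119.5 + 6²·93.3 + 2·2·6·(-9)
= 478 + 3358.8 + (-216) = 3620.8.

Var(M) = 3620.8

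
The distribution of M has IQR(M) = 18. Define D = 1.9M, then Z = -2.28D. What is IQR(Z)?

IQR(Z) = 77.976

IQR(D) = |1.9|·18 = 34.2.
IQR(Z) = |-2.28|·34.2 = 77.976.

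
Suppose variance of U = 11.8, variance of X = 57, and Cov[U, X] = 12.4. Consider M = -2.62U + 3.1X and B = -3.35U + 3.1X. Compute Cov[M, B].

By bilinearity, Cov[M, B] = ac·variance of U + bd·variance of X + (ad+bc)·Cov[U, X], with a=-2.62, b=3.1, c=-3.35, d=3.1.
ac·variance of U = (-2.62)·(-3.35)·11.8 = 103.5686
bd·variance of X = 3.1·3.1·57 = 547.77
(ad+bc)·Cov[U, X] = (-18.507)·12.4 = -229.4868
Cov[M, B] = 103.5686 + 547.77 + (-229.4868) = 421.8518.

Cov[M, B] = 421.8518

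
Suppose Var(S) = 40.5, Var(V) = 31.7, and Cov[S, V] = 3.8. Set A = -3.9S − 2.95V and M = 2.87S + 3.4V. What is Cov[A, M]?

By bilinearity, Cov[A, M] = ac·Var(S) + bd·Var(V) + (ad+bc)·Cov[S, V], with a=-3.9, b=-2.95, c=2.87, d=3.4.
ac·Var(S) = (-3.9)·2.87·40.5 = -453.3165
bd·Var(V) = (-2.95)·3.4·31.7 = -317.951
(ad+bc)·Cov[S, V] = (-21.7265)·3.8 = -82.5607
Cov[A, M] = -453.3165 + (-317.951) + (-82.5607) = -853.8282.

Cov[A, M] = -853.8282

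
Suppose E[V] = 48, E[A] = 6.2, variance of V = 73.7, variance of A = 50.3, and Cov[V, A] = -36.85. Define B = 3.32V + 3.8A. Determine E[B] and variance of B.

E[B] = 182.92, variance of B = 608.88368

E[B] = 3.32·E[V] + 3.8·E[A] = 3.32·48 + 3.8·6.2 = 182.92.
variance of B = a²·variance of V + b²·variance of A + 2ab·Cov[V, A] with a = 3.32, b = 3.8.
= 3.32²·73.7 + 3.8²·50.3 + 2·3.32·3.8·(-36.85)
= 812.35088 + 726.332 + (-929.7992) = 608.88368.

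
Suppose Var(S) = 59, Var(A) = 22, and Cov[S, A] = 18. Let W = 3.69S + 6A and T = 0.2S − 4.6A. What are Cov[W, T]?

By bilinearity, Cov[W, T] = ac·Var(S) + bd·Var(A) + (ad+bc)·Cov[S, A], with a=3.69, b=6, c=0.2, d=-4.6.
ac·Var(S) = 3.69·0.2·59 = 43.542
bd·Var(A) = 6·(-4.6)·22 = -607.2
(ad+bc)·Cov[S, A] = (-15.774)·18 = -283.932
Cov[W, T] = 43.542 + (-607.2) + (-283.932) = -847.59.

Cov[W, T] = -847.59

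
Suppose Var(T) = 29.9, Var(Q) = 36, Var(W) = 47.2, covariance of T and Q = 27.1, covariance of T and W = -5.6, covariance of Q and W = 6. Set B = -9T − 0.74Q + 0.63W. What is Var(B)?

Var(B) = 2879.22888

Var(B) = a²·Var(T) + b²·Var(Q) + c²·Var(W) + 2ab·covariance of T and Q + 2ac·covariance of T and W + 2bc·covariance of Q and W, with a = -9, b = -0.74, c = 0.63.
= 2421.9 + 19.7136 + 18.73368 + 360.972 + 63.504 + (-5.5944)
= 2879.22888.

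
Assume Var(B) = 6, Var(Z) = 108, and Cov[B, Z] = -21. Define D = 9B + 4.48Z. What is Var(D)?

Var(D) = a²·Var(B) + b²·Var(Z) + 2ab·Cov[B, Z] with a = 9, b = 4.48.
= 9²·6 + 4.48²·108 + 2·9·4.48·(-21)
= 486 + 2167.6032 + (-1693.44) = 960.1632.

Var(D) = 960.1632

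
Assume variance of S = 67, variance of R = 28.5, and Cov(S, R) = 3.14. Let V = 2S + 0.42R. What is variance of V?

variance of V = 278.3026

variance of V = a²·variance of S + b²·variance of R + 2ab·Cov(S, R) with a = 2, b = 0.42.
= 2²·67 + 0.42²·28.5 + 2·2·0.42·3.14
= 268 + 5.0274 + 5.2752 = 278.3026.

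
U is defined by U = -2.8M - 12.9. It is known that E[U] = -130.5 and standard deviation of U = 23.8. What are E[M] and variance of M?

From U = -2.8M - 12.9: E[U] = a·E[M] + b, so E[M] = (E[U] − b)/a = (-130.5 − (-12.9))/(-2.8) = 42.
variance of U = 23.8² = 566.44.
variance of U = a²·variance of M, so variance of M = 566.44/(-2.8)² = 72.25.

E[M] = 42, variance of M = 72.25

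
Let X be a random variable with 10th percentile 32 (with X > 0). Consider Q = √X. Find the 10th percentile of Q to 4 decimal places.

√X is increasing, so P_{10}(Q) = g(P_{10}(X)) ≈ 5.6569.

10th percentile of Q = 5.6569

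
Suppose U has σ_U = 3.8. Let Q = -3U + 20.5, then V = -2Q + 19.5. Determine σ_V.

σ_Q = |-3|·3.8 = 11.4.
σ_V = |-2|·11.4 = 22.8.

σ_V = 22.8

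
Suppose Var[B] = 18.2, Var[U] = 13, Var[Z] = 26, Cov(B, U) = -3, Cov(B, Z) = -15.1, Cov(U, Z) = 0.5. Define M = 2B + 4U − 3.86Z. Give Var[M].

Var[M] = a²·Var[B] + b²·Var[U] + c²·Var[Z] + 2ab·Cov(B, U) + 2ac·Cov(B, Z) + 2bc·Cov(U, Z), with a = 2, b = 4, c = -3.86.
= 72.8 + 208 + 387.3896 + (-48) + 233.144 + (-15.44)
= 837.8936.

Var[M] = 837.8936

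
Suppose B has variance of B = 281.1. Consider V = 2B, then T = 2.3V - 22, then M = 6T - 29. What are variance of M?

variance of V = 2²·281.1 = 1124.4.
variance of T = 2.3²·1124.4 = 5948.076.
variance of M = 6²·5948.076 = 214130.736.

variance of M = 214130.736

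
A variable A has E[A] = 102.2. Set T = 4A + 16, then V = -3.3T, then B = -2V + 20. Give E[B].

E[T] = 4·102.2 + 16 = 424.8.
E[V] = (-3.3)·424.8 = -1401.84.
E[B] = (-2)·(-1401.84) + 20 = 2823.68.

E[B] = 2823.68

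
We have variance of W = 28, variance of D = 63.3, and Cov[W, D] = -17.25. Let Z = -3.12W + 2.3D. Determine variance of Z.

variance of Z = a²·variance of W + b²·variance of D + 2ab·Cov[W, D] with a = -3.12, b = 2.3.
= (-3.12)²·28 + 2.3²·63.3 + 2·(-3.12)·2.3·(-17.25)
= 272.5632 + 334.857 + 247.572 = 854.9922.

variance of Z = 854.9922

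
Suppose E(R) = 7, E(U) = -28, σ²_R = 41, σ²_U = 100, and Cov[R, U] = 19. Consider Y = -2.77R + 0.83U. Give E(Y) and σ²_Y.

E(Y) = -42.63, σ²_Y = 296.1131

E(Y) = (-2.77)·E(R) + 0.83·E(U) = (-2.77)·7 + 0.83·(-28) = -42.63.
σ²_Y = a²·σ²_R + b²·σ²_U + 2ab·Cov[R, U] with a = -2.77, b = 0.83.
= (-2.77)²·41 + 0.83²·100 + 2·(-2.77)·0.83·19
= 314.5889 + 68.89 + (-87.3658) = 296.1131.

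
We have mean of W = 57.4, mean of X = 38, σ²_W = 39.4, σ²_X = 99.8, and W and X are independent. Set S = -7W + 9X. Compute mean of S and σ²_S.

mean of S = (-7)·mean of W + 9·mean of X = (-7)·57.4 + 9·38 = -59.8.
σ²_S = a²·σ²_W + b²·σ²_X + 2ab·Cov[W, X] with a = -7, b = 9.
Independence gives Cov[W, X] = 0.
= (-7)²·39.4 + 9²·99.8 + 2·(-7)·9·0
= 1930.6 + 8083.8 + 0 = 10014.4.

mean of S = -59.8, σ²_S = 10014.4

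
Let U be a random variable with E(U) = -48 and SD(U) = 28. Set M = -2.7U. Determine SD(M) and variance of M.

M = -2.7U is linear with a = -2.7, b = 0.
SD(M) = |a|·SD(U) = |-2.7|·28 = 75.6.
variance of U = 28² = 784.
variance of M = a²·variance of U = (-2.7)²·784 = 5715.36.

SD(M) = 75.6, variance of M = 5715.36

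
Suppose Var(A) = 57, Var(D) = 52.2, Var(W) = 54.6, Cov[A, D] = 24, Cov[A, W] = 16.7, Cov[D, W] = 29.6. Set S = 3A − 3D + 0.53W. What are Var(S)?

Var(S) = 525.11514

Var(S) = a²·Var(A) + b²·Var(D) + c²·Var(W) + 2ab·Cov[A, D] + 2ac·Cov[A, W] + 2bc·Cov[D, W], with a = 3, b = -3, c = 0.53.
= 513 + 469.8 + 15.33714 + (-432) + 53.106 + (-94.128)
= 525.11514.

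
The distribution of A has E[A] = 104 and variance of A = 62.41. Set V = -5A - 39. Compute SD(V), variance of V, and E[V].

SD(V) = 39.5, variance of V = 1560.25, E[V] = -559

V = -5A - 39 is linear with a = -5, b = -39.
SD(A) = √62.41 = 7.9.
SD(V) = |a|·SD(A) = |-5|·7.9 = 39.5.
variance of V = a²·variance of A = (-5)²·62.41 = 1560.25 (the additive constant -39 does not affect variance).
E[V] = a·E[A] + b = (-5)·104 + (-39) = -559.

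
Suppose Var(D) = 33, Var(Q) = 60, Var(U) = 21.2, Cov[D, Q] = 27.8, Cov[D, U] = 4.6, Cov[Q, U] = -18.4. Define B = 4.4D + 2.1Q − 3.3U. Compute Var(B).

Var(B) = 1769.532

Var(B) = a²·Var(D) + b²·Var(Q) + c²·Var(U) + 2ab·Cov[D, Q] + 2ac·Cov[D, U] + 2bc·Cov[Q, U], with a = 4.4, b = 2.1, c = -3.3.
= 638.88 + 264.6 + 230.868 + 513.744 + (-133.584) + 255.024
= 1769.532.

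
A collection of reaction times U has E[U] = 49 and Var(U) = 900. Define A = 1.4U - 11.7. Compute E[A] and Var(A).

A = 1.4U - 11.7 is linear with a = 1.4, b = -11.7.
E[A] = a·E[U] + b = 1.4·49 + (-11.7) = 56.9.
Var(A) = a²·Var(U) = 1.4²·900 = 1764 (the additive constant -11.7 does not affect variance).

E[A] = 56.9, Var(A) = 1764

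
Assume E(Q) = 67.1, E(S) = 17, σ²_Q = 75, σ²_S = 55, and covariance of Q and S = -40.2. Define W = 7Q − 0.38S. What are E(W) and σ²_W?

E(W) = 463.24, σ²_W = 3896.806

E(W) = 7·E(Q) + (-0.38)·E(S) = 7·67.1 + (-0.38)·17 = 463.24.
σ²_W = a²·σ²_Q + b²·σ²_S + 2ab·covariance of Q and S with a = 7, b = -0.38.
= 7²·75 + (-0.38)²·55 + 2·7·(-0.38)·(-40.2)
= 3675 + 7.942 + 213.864 = 3896.806.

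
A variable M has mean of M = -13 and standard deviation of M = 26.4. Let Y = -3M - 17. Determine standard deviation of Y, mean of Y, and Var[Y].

standard deviation of Y = 79.2, mean of Y = 22, Var[Y] = 6272.64

Y = -3M - 17 is linear with a = -3, b = -17.
standard deviation of Y = |a|·standard deviation of M = |-3|·26.4 = 79.2.
mean of Y = a·mean of M + b = (-3)·(-13) + (-17) = 22.
Var[M] = 26.4² = 696.96.
Var[Y] = a²·Var[M] = (-3)²·696.96 = 6272.64 (the additive constant -17 does not affect variance).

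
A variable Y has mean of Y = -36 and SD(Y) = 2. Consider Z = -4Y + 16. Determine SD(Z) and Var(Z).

Z = -4Y + 16 is linear with a = -4, b = 16.
SD(Z) = |a|·SD(Y) = |-4|·2 = 8.
Var(Y) = 2² = 4.
Var(Z) = a²·Var(Y) = (-4)²·4 = 64 (the additive constant 16 does not affect variance).

SD(Z) = 8, Var(Z) = 64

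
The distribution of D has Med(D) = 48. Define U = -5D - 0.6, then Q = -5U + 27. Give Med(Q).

Med(Q) = 1230

Med(U) = (-5)·48 + (-0.6) = -240.6.
Med(Q) = (-5)·(-240.6) + 27 = 1230.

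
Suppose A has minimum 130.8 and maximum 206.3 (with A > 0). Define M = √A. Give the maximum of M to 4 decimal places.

max(M) = 14.3631

√A is increasing on this domain, so max(M) comes from max(A) = 206.3: max(M) = √(206.3) ≈ 14.3631.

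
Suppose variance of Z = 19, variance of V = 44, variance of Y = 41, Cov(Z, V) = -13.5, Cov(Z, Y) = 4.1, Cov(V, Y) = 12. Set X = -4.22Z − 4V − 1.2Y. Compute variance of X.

variance of X = a²·variance of Z + b²·variance of V + c²·variance of Y + 2ab·Cov(Z, V) + 2ac·Cov(Z, Y) + 2bc·Cov(V, Y), with a = -4.22, b = -4, c = -1.2.
= 338.3596 + 704 + 59.04 + (-455.76) + 41.5248 + 115.2
= 802.3644.

variance of X = 802.3644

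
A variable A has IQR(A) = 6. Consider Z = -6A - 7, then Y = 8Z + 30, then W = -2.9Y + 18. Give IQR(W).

IQR(Z) = |-6|·6 = 36.
IQR(Y) = |8|·36 = 288.
IQR(W) = |-2.9|·288 = 835.2.

IQR(W) = 835.2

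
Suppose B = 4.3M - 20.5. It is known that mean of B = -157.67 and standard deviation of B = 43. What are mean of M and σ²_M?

mean of M = -31.9, σ²_M = 100

From B = 4.3M - 20.5: mean of B = a·mean of M + b, so mean of M = (mean of B − b)/a = (-157.67 − (-20.5))/4.3 = -31.9.
σ²_B = 43² = 1849.
σ²_B = a²·σ²_M, so σ²_M = 1849/4.3² = 100.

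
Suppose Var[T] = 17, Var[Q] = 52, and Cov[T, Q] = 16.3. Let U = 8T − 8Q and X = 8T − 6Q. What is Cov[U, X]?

By bilinearity, Cov[U, X] = ac·Var[T] + bd·Var[Q] + (ad+bc)·Cov[T, Q], with a=8, b=-8, c=8, d=-6.
ac·Var[T] = 8·8·17 = 1088
bd·Var[Q] = (-8)·(-6)·52 = 2496
(ad+bc)·Cov[T, Q] = (-112)·16.3 = -1825.6
Cov[U, X] = 1088 + 2496 + (-1825.6) = 1758.4.

Cov[U, X] = 1758.4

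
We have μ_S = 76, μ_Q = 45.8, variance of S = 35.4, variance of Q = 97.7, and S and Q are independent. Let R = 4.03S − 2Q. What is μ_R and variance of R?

μ_R = 4.03·μ_S + (-2)·μ_Q = 4.03·76 + (-2)·45.8 = 214.68.
variance of R = a²·variance of S + b²·variance of Q + 2ab·Cov(S, Q) with a = 4.03, b = -2.
Independence gives Cov(S, Q) = 0.
= 4.03²·35.4 + (-2)²·97.7 + 2·4.03·(-2)·0
= 574.92786 + 390.8 + 0 = 965.72786.

μ_R = 214.68, variance of R = 965.72786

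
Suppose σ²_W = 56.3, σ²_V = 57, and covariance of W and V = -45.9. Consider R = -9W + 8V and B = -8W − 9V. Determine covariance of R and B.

covariance of R and B = -830.7

By bilinearity, covariance of R and B = ac·σ²_W + bd·σ²_V + (ad+bc)·covariance of W and V, with a=-9, b=8, c=-8, d=-9.
ac·σ²_W = (-9)·(-8)·56.3 = 4053.6
bd·σ²_V = 8·(-9)·57 = -4104
(ad+bc)·covariance of W and V = (17)·(-45.9) = -780.3
covariance of R and B = 4053.6 + (-4104) + (-780.3) = -830.7.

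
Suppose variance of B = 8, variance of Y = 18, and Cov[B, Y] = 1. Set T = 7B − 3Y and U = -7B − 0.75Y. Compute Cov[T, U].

By bilinearity, Cov[T, U] = ac·variance of B + bd·variance of Y + (ad+bc)·Cov[B, Y], with a=7, b=-3, c=-7, d=-0.75.
ac·variance of B = 7·(-7)·8 = -392
bd·variance of Y = (-3)·(-0.75)·18 = 40.5
(ad+bc)·Cov[B, Y] = (15.75)·1 = 15.75
Cov[T, U] = -392 + 40.5 + 15.75 = -335.75.

Cov[T, U] = -335.75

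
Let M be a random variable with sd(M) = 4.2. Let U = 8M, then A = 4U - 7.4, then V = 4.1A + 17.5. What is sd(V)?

sd(U) = |8|·4.2 = 33.6.
sd(A) = |4|·33.6 = 134.4.
sd(V) = |4.1|·134.4 = 551.04.

sd(V) = 551.04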